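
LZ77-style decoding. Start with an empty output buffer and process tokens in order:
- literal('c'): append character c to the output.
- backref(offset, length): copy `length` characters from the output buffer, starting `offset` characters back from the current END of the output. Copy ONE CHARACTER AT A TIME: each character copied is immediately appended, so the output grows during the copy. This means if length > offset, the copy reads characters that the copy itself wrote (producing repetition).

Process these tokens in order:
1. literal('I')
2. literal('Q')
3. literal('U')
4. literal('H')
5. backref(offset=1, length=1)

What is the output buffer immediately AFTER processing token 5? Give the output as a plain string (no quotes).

Token 1: literal('I'). Output: "I"
Token 2: literal('Q'). Output: "IQ"
Token 3: literal('U'). Output: "IQU"
Token 4: literal('H'). Output: "IQUH"
Token 5: backref(off=1, len=1). Copied 'H' from pos 3. Output: "IQUHH"

Answer: IQUHH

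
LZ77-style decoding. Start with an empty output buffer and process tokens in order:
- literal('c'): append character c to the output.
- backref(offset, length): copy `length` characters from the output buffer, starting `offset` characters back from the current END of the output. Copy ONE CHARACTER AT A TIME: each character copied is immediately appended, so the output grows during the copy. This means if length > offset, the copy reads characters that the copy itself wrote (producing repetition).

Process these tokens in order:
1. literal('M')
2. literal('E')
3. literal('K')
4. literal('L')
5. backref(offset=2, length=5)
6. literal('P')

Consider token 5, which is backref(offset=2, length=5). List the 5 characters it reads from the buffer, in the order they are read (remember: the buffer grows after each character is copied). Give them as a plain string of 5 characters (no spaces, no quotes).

Token 1: literal('M'). Output: "M"
Token 2: literal('E'). Output: "ME"
Token 3: literal('K'). Output: "MEK"
Token 4: literal('L'). Output: "MEKL"
Token 5: backref(off=2, len=5). Buffer before: "MEKL" (len 4)
  byte 1: read out[2]='K', append. Buffer now: "MEKLK"
  byte 2: read out[3]='L', append. Buffer now: "MEKLKL"
  byte 3: read out[4]='K', append. Buffer now: "MEKLKLK"
  byte 4: read out[5]='L', append. Buffer now: "MEKLKLKL"
  byte 5: read out[6]='K', append. Buffer now: "MEKLKLKLK"

Answer: KLKLK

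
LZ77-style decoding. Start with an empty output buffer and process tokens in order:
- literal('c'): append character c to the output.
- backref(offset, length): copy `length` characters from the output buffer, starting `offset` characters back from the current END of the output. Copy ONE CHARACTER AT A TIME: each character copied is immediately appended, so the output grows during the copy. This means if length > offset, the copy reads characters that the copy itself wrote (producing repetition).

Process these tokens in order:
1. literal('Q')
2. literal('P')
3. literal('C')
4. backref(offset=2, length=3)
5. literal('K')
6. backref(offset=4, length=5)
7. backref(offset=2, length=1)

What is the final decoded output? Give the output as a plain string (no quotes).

Token 1: literal('Q'). Output: "Q"
Token 2: literal('P'). Output: "QP"
Token 3: literal('C'). Output: "QPC"
Token 4: backref(off=2, len=3) (overlapping!). Copied 'PCP' from pos 1. Output: "QPCPCP"
Token 5: literal('K'). Output: "QPCPCPK"
Token 6: backref(off=4, len=5) (overlapping!). Copied 'PCPKP' from pos 3. Output: "QPCPCPKPCPKP"
Token 7: backref(off=2, len=1). Copied 'K' from pos 10. Output: "QPCPCPKPCPKPK"

Answer: QPCPCPKPCPKPK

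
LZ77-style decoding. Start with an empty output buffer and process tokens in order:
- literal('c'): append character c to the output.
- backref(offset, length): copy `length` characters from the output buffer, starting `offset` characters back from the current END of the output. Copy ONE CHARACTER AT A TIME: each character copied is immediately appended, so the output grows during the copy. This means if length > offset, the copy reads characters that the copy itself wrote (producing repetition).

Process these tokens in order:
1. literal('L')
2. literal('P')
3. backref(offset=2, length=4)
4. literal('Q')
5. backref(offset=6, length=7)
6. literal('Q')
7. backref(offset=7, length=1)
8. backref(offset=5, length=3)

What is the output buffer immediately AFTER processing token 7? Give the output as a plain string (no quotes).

Answer: LPLPLPQPLPLPQPQL

Derivation:
Token 1: literal('L'). Output: "L"
Token 2: literal('P'). Output: "LP"
Token 3: backref(off=2, len=4) (overlapping!). Copied 'LPLP' from pos 0. Output: "LPLPLP"
Token 4: literal('Q'). Output: "LPLPLPQ"
Token 5: backref(off=6, len=7) (overlapping!). Copied 'PLPLPQP' from pos 1. Output: "LPLPLPQPLPLPQP"
Token 6: literal('Q'). Output: "LPLPLPQPLPLPQPQ"
Token 7: backref(off=7, len=1). Copied 'L' from pos 8. Output: "LPLPLPQPLPLPQPQL"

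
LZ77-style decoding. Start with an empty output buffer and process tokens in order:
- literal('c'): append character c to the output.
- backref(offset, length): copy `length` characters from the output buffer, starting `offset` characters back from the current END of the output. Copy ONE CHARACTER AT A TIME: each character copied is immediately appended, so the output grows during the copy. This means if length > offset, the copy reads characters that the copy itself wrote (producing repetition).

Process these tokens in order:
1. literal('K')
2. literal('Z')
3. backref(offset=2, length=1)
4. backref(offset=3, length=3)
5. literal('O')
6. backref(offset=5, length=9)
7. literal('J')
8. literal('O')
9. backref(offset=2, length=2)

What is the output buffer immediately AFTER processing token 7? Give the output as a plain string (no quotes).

Answer: KZKKZKOKKZKOKKZKJ

Derivation:
Token 1: literal('K'). Output: "K"
Token 2: literal('Z'). Output: "KZ"
Token 3: backref(off=2, len=1). Copied 'K' from pos 0. Output: "KZK"
Token 4: backref(off=3, len=3). Copied 'KZK' from pos 0. Output: "KZKKZK"
Token 5: literal('O'). Output: "KZKKZKO"
Token 6: backref(off=5, len=9) (overlapping!). Copied 'KKZKOKKZK' from pos 2. Output: "KZKKZKOKKZKOKKZK"
Token 7: literal('J'). Output: "KZKKZKOKKZKOKKZKJ"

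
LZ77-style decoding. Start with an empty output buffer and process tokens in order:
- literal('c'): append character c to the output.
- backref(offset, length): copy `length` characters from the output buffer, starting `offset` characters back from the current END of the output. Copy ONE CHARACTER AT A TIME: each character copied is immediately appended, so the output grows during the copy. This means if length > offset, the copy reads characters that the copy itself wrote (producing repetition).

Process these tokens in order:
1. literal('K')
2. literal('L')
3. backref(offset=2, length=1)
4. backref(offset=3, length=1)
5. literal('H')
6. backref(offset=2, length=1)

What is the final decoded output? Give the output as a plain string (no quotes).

Answer: KLKKHK

Derivation:
Token 1: literal('K'). Output: "K"
Token 2: literal('L'). Output: "KL"
Token 3: backref(off=2, len=1). Copied 'K' from pos 0. Output: "KLK"
Token 4: backref(off=3, len=1). Copied 'K' from pos 0. Output: "KLKK"
Token 5: literal('H'). Output: "KLKKH"
Token 6: backref(off=2, len=1). Copied 'K' from pos 3. Output: "KLKKHK"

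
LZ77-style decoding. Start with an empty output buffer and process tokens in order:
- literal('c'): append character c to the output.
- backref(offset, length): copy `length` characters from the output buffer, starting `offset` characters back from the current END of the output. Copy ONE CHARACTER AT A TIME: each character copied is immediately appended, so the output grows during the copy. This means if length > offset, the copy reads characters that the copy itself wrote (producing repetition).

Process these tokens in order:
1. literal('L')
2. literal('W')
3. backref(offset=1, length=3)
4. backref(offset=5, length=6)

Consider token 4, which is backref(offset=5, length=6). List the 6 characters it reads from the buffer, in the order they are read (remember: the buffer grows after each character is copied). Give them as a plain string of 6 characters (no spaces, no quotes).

Answer: LWWWWL

Derivation:
Token 1: literal('L'). Output: "L"
Token 2: literal('W'). Output: "LW"
Token 3: backref(off=1, len=3) (overlapping!). Copied 'WWW' from pos 1. Output: "LWWWW"
Token 4: backref(off=5, len=6). Buffer before: "LWWWW" (len 5)
  byte 1: read out[0]='L', append. Buffer now: "LWWWWL"
  byte 2: read out[1]='W', append. Buffer now: "LWWWWLW"
  byte 3: read out[2]='W', append. Buffer now: "LWWWWLWW"
  byte 4: read out[3]='W', append. Buffer now: "LWWWWLWWW"
  byte 5: read out[4]='W', append. Buffer now: "LWWWWLWWWW"
  byte 6: read out[5]='L', append. Buffer now: "LWWWWLWWWWL"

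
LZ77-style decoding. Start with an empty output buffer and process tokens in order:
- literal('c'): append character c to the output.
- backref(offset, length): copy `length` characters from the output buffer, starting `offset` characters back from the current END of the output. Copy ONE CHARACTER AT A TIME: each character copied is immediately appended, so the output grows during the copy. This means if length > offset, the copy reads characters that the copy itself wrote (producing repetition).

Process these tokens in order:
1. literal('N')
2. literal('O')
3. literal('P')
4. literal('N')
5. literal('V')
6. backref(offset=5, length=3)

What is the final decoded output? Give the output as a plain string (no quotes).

Token 1: literal('N'). Output: "N"
Token 2: literal('O'). Output: "NO"
Token 3: literal('P'). Output: "NOP"
Token 4: literal('N'). Output: "NOPN"
Token 5: literal('V'). Output: "NOPNV"
Token 6: backref(off=5, len=3). Copied 'NOP' from pos 0. Output: "NOPNVNOP"

Answer: NOPNVNOP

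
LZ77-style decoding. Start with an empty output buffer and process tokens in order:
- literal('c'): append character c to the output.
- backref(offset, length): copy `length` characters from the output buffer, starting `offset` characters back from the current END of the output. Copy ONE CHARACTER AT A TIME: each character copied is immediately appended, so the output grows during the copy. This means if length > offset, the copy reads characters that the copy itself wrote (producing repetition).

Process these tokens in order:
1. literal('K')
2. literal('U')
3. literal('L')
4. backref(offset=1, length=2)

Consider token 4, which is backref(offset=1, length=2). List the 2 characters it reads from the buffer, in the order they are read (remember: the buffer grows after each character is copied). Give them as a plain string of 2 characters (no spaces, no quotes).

Token 1: literal('K'). Output: "K"
Token 2: literal('U'). Output: "KU"
Token 3: literal('L'). Output: "KUL"
Token 4: backref(off=1, len=2). Buffer before: "KUL" (len 3)
  byte 1: read out[2]='L', append. Buffer now: "KULL"
  byte 2: read out[3]='L', append. Buffer now: "KULLL"

Answer: LL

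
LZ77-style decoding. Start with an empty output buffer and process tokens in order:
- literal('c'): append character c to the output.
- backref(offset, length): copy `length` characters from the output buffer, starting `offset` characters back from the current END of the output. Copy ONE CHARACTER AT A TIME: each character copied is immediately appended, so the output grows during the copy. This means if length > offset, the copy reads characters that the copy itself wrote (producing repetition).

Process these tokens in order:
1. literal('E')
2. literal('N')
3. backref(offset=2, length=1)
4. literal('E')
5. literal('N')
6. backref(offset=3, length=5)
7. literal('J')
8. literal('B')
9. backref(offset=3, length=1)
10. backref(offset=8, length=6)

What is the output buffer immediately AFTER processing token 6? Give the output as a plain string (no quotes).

Token 1: literal('E'). Output: "E"
Token 2: literal('N'). Output: "EN"
Token 3: backref(off=2, len=1). Copied 'E' from pos 0. Output: "ENE"
Token 4: literal('E'). Output: "ENEE"
Token 5: literal('N'). Output: "ENEEN"
Token 6: backref(off=3, len=5) (overlapping!). Copied 'EENEE' from pos 2. Output: "ENEENEENEE"

Answer: ENEENEENEE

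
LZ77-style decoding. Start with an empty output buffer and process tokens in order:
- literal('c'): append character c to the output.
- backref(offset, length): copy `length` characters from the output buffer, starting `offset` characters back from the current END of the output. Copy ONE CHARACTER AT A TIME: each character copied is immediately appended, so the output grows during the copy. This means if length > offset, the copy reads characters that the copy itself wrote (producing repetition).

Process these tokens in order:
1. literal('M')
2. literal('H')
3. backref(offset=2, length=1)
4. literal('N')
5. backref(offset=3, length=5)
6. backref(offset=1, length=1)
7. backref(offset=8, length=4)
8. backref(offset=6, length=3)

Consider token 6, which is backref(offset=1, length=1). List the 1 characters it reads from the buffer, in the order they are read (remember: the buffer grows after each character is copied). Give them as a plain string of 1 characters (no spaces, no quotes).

Token 1: literal('M'). Output: "M"
Token 2: literal('H'). Output: "MH"
Token 3: backref(off=2, len=1). Copied 'M' from pos 0. Output: "MHM"
Token 4: literal('N'). Output: "MHMN"
Token 5: backref(off=3, len=5) (overlapping!). Copied 'HMNHM' from pos 1. Output: "MHMNHMNHM"
Token 6: backref(off=1, len=1). Buffer before: "MHMNHMNHM" (len 9)
  byte 1: read out[8]='M', append. Buffer now: "MHMNHMNHMM"

Answer: M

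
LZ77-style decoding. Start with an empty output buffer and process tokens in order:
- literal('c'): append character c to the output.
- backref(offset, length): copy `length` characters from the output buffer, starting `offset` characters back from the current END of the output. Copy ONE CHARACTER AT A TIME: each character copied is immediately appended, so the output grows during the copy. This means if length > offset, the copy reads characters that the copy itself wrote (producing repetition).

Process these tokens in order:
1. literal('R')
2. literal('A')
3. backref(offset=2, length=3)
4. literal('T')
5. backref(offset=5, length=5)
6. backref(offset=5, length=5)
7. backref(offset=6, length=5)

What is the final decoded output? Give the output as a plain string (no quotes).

Token 1: literal('R'). Output: "R"
Token 2: literal('A'). Output: "RA"
Token 3: backref(off=2, len=3) (overlapping!). Copied 'RAR' from pos 0. Output: "RARAR"
Token 4: literal('T'). Output: "RARART"
Token 5: backref(off=5, len=5). Copied 'ARART' from pos 1. Output: "RARARTARART"
Token 6: backref(off=5, len=5). Copied 'ARART' from pos 6. Output: "RARARTARARTARART"
Token 7: backref(off=6, len=5). Copied 'TARAR' from pos 10. Output: "RARARTARARTARARTTARAR"

Answer: RARARTARARTARARTTARAR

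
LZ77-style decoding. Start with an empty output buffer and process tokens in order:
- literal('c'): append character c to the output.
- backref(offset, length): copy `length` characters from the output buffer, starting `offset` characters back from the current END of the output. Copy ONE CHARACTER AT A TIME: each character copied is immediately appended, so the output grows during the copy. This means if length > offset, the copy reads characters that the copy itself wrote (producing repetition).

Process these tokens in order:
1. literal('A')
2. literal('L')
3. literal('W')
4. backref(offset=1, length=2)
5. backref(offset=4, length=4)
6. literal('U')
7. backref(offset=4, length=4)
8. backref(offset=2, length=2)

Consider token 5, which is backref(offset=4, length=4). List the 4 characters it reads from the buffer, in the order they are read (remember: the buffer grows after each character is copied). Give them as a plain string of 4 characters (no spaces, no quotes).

Token 1: literal('A'). Output: "A"
Token 2: literal('L'). Output: "AL"
Token 3: literal('W'). Output: "ALW"
Token 4: backref(off=1, len=2) (overlapping!). Copied 'WW' from pos 2. Output: "ALWWW"
Token 5: backref(off=4, len=4). Buffer before: "ALWWW" (len 5)
  byte 1: read out[1]='L', append. Buffer now: "ALWWWL"
  byte 2: read out[2]='W', append. Buffer now: "ALWWWLW"
  byte 3: read out[3]='W', append. Buffer now: "ALWWWLWW"
  byte 4: read out[4]='W', append. Buffer now: "ALWWWLWWW"

Answer: LWWW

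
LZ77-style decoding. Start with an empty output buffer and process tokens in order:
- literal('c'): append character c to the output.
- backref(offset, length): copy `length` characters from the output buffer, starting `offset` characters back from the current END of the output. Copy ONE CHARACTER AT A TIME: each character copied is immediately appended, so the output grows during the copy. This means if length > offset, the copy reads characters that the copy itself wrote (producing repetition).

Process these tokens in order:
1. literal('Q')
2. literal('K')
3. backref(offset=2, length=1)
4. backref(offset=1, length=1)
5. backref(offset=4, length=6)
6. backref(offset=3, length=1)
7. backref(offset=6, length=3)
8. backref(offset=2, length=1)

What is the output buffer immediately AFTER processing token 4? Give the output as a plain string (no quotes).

Answer: QKQQ

Derivation:
Token 1: literal('Q'). Output: "Q"
Token 2: literal('K'). Output: "QK"
Token 3: backref(off=2, len=1). Copied 'Q' from pos 0. Output: "QKQ"
Token 4: backref(off=1, len=1). Copied 'Q' from pos 2. Output: "QKQQ"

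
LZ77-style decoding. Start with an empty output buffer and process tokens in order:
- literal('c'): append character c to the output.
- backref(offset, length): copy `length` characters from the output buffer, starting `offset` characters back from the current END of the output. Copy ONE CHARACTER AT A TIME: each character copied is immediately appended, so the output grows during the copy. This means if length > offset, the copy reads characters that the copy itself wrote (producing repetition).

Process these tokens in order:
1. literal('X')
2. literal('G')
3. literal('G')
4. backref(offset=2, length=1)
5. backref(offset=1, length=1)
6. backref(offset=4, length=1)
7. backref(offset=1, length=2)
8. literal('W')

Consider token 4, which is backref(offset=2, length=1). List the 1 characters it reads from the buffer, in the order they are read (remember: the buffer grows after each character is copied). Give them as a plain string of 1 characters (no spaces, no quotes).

Answer: G

Derivation:
Token 1: literal('X'). Output: "X"
Token 2: literal('G'). Output: "XG"
Token 3: literal('G'). Output: "XGG"
Token 4: backref(off=2, len=1). Buffer before: "XGG" (len 3)
  byte 1: read out[1]='G', append. Buffer now: "XGGG"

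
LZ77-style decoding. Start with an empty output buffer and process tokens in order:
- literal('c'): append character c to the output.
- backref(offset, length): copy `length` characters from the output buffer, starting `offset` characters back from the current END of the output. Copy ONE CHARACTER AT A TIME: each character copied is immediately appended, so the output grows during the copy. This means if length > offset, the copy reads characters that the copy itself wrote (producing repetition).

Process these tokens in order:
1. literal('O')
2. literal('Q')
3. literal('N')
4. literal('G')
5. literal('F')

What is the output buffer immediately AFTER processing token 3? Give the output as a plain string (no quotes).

Answer: OQN

Derivation:
Token 1: literal('O'). Output: "O"
Token 2: literal('Q'). Output: "OQ"
Token 3: literal('N'). Output: "OQN"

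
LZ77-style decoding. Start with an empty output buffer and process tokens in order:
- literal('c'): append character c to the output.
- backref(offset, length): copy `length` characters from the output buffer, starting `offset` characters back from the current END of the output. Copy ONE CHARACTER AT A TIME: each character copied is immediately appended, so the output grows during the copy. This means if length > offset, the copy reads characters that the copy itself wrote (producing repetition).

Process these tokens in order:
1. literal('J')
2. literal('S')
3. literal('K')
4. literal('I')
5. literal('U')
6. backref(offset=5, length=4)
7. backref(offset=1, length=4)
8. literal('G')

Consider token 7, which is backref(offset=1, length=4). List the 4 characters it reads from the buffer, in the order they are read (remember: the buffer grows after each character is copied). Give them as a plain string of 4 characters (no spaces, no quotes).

Answer: IIII

Derivation:
Token 1: literal('J'). Output: "J"
Token 2: literal('S'). Output: "JS"
Token 3: literal('K'). Output: "JSK"
Token 4: literal('I'). Output: "JSKI"
Token 5: literal('U'). Output: "JSKIU"
Token 6: backref(off=5, len=4). Copied 'JSKI' from pos 0. Output: "JSKIUJSKI"
Token 7: backref(off=1, len=4). Buffer before: "JSKIUJSKI" (len 9)
  byte 1: read out[8]='I', append. Buffer now: "JSKIUJSKII"
  byte 2: read out[9]='I', append. Buffer now: "JSKIUJSKIII"
  byte 3: read out[10]='I', append. Buffer now: "JSKIUJSKIIII"
  byte 4: read out[11]='I', append. Buffer now: "JSKIUJSKIIIII"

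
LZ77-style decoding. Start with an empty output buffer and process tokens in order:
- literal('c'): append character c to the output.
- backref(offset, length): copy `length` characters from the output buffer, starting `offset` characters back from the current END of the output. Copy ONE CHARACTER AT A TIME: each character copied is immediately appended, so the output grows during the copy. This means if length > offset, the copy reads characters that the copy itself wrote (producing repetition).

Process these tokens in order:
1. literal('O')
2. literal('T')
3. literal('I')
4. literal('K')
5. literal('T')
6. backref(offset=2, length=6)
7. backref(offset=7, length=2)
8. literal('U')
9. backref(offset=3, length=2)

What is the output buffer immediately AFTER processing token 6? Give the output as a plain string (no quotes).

Answer: OTIKTKTKTKT

Derivation:
Token 1: literal('O'). Output: "O"
Token 2: literal('T'). Output: "OT"
Token 3: literal('I'). Output: "OTI"
Token 4: literal('K'). Output: "OTIK"
Token 5: literal('T'). Output: "OTIKT"
Token 6: backref(off=2, len=6) (overlapping!). Copied 'KTKTKT' from pos 3. Output: "OTIKTKTKTKT"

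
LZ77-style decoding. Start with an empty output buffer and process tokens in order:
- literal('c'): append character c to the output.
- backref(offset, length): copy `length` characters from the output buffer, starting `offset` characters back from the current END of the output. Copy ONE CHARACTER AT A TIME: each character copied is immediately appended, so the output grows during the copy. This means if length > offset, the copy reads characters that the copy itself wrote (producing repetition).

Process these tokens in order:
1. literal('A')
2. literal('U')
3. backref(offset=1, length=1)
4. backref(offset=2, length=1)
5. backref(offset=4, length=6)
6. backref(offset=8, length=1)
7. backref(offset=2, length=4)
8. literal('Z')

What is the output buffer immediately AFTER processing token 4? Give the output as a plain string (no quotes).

Answer: AUUU

Derivation:
Token 1: literal('A'). Output: "A"
Token 2: literal('U'). Output: "AU"
Token 3: backref(off=1, len=1). Copied 'U' from pos 1. Output: "AUU"
Token 4: backref(off=2, len=1). Copied 'U' from pos 1. Output: "AUUU"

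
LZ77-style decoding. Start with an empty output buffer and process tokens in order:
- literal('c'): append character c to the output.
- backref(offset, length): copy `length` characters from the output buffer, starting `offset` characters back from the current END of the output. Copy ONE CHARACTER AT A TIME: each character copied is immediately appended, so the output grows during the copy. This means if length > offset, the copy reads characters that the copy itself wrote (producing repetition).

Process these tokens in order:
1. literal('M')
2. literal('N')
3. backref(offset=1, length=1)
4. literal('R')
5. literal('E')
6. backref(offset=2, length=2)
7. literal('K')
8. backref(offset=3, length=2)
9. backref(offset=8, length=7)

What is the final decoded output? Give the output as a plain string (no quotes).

Token 1: literal('M'). Output: "M"
Token 2: literal('N'). Output: "MN"
Token 3: backref(off=1, len=1). Copied 'N' from pos 1. Output: "MNN"
Token 4: literal('R'). Output: "MNNR"
Token 5: literal('E'). Output: "MNNRE"
Token 6: backref(off=2, len=2). Copied 'RE' from pos 3. Output: "MNNRERE"
Token 7: literal('K'). Output: "MNNREREK"
Token 8: backref(off=3, len=2). Copied 'RE' from pos 5. Output: "MNNREREKRE"
Token 9: backref(off=8, len=7). Copied 'NREREKR' from pos 2. Output: "MNNREREKRENREREKR"

Answer: MNNREREKRENREREKR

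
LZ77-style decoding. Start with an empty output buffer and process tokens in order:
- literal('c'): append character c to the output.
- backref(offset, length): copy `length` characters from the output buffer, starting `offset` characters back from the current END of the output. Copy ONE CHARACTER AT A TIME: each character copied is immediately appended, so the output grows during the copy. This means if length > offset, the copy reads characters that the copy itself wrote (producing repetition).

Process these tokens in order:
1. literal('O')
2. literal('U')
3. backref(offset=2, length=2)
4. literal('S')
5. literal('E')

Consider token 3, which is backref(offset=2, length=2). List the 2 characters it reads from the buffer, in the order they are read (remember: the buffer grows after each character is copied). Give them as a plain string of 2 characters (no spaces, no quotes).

Token 1: literal('O'). Output: "O"
Token 2: literal('U'). Output: "OU"
Token 3: backref(off=2, len=2). Buffer before: "OU" (len 2)
  byte 1: read out[0]='O', append. Buffer now: "OUO"
  byte 2: read out[1]='U', append. Buffer now: "OUOU"

Answer: OU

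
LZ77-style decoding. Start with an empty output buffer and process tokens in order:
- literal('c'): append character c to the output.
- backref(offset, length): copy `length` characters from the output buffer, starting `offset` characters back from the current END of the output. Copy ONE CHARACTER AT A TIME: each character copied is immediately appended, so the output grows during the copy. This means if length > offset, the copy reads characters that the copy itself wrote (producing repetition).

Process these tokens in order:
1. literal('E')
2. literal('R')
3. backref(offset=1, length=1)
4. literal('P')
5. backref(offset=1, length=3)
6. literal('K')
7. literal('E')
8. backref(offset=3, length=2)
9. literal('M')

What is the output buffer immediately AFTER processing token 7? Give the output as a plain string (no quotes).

Answer: ERRPPPPKE

Derivation:
Token 1: literal('E'). Output: "E"
Token 2: literal('R'). Output: "ER"
Token 3: backref(off=1, len=1). Copied 'R' from pos 1. Output: "ERR"
Token 4: literal('P'). Output: "ERRP"
Token 5: backref(off=1, len=3) (overlapping!). Copied 'PPP' from pos 3. Output: "ERRPPPP"
Token 6: literal('K'). Output: "ERRPPPPK"
Token 7: literal('E'). Output: "ERRPPPPKE"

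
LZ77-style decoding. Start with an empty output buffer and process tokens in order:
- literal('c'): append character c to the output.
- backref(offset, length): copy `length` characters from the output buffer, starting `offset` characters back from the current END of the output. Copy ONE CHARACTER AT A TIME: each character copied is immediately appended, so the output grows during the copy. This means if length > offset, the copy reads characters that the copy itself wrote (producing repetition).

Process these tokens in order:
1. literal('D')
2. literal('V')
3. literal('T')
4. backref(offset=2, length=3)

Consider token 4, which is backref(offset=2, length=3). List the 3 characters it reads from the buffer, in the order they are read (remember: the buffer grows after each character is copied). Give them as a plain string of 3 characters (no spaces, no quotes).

Token 1: literal('D'). Output: "D"
Token 2: literal('V'). Output: "DV"
Token 3: literal('T'). Output: "DVT"
Token 4: backref(off=2, len=3). Buffer before: "DVT" (len 3)
  byte 1: read out[1]='V', append. Buffer now: "DVTV"
  byte 2: read out[2]='T', append. Buffer now: "DVTVT"
  byte 3: read out[3]='V', append. Buffer now: "DVTVTV"

Answer: VTV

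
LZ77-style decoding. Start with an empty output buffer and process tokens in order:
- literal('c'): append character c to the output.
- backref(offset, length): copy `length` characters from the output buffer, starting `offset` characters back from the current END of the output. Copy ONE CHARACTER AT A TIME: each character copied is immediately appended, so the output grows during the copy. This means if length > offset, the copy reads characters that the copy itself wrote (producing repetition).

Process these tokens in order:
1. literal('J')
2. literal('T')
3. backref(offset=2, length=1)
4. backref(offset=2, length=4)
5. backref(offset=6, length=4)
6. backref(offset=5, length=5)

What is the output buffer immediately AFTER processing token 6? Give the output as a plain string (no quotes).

Answer: JTJTJTJTJTJJTJTJ

Derivation:
Token 1: literal('J'). Output: "J"
Token 2: literal('T'). Output: "JT"
Token 3: backref(off=2, len=1). Copied 'J' from pos 0. Output: "JTJ"
Token 4: backref(off=2, len=4) (overlapping!). Copied 'TJTJ' from pos 1. Output: "JTJTJTJ"
Token 5: backref(off=6, len=4). Copied 'TJTJ' from pos 1. Output: "JTJTJTJTJTJ"
Token 6: backref(off=5, len=5). Copied 'JTJTJ' from pos 6. Output: "JTJTJTJTJTJJTJTJ"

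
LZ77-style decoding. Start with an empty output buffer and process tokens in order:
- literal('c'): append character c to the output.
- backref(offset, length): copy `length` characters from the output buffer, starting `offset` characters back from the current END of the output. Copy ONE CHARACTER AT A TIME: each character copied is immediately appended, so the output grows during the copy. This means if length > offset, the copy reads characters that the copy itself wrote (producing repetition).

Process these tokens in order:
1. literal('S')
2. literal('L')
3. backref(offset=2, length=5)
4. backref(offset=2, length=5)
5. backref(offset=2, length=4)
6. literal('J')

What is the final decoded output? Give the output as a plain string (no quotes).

Answer: SLSLSLSLSLSLSLSLJ

Derivation:
Token 1: literal('S'). Output: "S"
Token 2: literal('L'). Output: "SL"
Token 3: backref(off=2, len=5) (overlapping!). Copied 'SLSLS' from pos 0. Output: "SLSLSLS"
Token 4: backref(off=2, len=5) (overlapping!). Copied 'LSLSL' from pos 5. Output: "SLSLSLSLSLSL"
Token 5: backref(off=2, len=4) (overlapping!). Copied 'SLSL' from pos 10. Output: "SLSLSLSLSLSLSLSL"
Token 6: literal('J'). Output: "SLSLSLSLSLSLSLSLJ"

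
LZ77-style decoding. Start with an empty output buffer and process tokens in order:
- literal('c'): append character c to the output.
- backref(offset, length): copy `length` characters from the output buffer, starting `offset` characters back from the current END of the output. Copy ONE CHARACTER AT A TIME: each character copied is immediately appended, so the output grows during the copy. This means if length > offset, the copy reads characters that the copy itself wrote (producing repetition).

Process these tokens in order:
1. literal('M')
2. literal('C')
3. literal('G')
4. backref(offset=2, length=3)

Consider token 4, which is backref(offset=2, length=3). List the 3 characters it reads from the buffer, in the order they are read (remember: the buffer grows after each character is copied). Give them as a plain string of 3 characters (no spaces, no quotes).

Answer: CGC

Derivation:
Token 1: literal('M'). Output: "M"
Token 2: literal('C'). Output: "MC"
Token 3: literal('G'). Output: "MCG"
Token 4: backref(off=2, len=3). Buffer before: "MCG" (len 3)
  byte 1: read out[1]='C', append. Buffer now: "MCGC"
  byte 2: read out[2]='G', append. Buffer now: "MCGCG"
  byte 3: read out[3]='C', append. Buffer now: "MCGCGC"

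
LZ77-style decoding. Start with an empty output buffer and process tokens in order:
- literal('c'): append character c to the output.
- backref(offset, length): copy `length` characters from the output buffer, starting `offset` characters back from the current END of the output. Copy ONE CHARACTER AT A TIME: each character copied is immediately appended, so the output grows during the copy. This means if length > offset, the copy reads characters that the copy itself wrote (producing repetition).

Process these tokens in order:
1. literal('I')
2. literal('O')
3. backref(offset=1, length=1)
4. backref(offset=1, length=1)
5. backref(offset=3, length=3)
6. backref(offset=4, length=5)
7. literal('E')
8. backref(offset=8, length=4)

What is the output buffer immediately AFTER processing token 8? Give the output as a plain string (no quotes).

Answer: IOOOOOOOOOOOEOOOO

Derivation:
Token 1: literal('I'). Output: "I"
Token 2: literal('O'). Output: "IO"
Token 3: backref(off=1, len=1). Copied 'O' from pos 1. Output: "IOO"
Token 4: backref(off=1, len=1). Copied 'O' from pos 2. Output: "IOOO"
Token 5: backref(off=3, len=3). Copied 'OOO' from pos 1. Output: "IOOOOOO"
Token 6: backref(off=4, len=5) (overlapping!). Copied 'OOOOO' from pos 3. Output: "IOOOOOOOOOOO"
Token 7: literal('E'). Output: "IOOOOOOOOOOOE"
Token 8: backref(off=8, len=4). Copied 'OOOO' from pos 5. Output: "IOOOOOOOOOOOEOOOO"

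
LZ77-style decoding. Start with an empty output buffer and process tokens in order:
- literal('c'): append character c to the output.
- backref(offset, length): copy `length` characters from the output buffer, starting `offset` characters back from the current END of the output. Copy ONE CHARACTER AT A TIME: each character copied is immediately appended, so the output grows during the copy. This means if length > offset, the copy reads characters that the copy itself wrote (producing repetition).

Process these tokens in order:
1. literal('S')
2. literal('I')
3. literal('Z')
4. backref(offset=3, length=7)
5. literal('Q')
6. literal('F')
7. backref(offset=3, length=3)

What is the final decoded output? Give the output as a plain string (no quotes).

Answer: SIZSIZSIZSQFSQF

Derivation:
Token 1: literal('S'). Output: "S"
Token 2: literal('I'). Output: "SI"
Token 3: literal('Z'). Output: "SIZ"
Token 4: backref(off=3, len=7) (overlapping!). Copied 'SIZSIZS' from pos 0. Output: "SIZSIZSIZS"
Token 5: literal('Q'). Output: "SIZSIZSIZSQ"
Token 6: literal('F'). Output: "SIZSIZSIZSQF"
Token 7: backref(off=3, len=3). Copied 'SQF' from pos 9. Output: "SIZSIZSIZSQFSQF"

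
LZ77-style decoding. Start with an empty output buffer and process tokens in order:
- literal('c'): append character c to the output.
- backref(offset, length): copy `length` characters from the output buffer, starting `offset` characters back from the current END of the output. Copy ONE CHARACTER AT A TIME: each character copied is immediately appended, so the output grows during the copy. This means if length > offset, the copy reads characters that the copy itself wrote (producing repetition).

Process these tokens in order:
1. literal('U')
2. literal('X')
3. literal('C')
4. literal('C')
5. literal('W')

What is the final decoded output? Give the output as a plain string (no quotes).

Token 1: literal('U'). Output: "U"
Token 2: literal('X'). Output: "UX"
Token 3: literal('C'). Output: "UXC"
Token 4: literal('C'). Output: "UXCC"
Token 5: literal('W'). Output: "UXCCW"

Answer: UXCCW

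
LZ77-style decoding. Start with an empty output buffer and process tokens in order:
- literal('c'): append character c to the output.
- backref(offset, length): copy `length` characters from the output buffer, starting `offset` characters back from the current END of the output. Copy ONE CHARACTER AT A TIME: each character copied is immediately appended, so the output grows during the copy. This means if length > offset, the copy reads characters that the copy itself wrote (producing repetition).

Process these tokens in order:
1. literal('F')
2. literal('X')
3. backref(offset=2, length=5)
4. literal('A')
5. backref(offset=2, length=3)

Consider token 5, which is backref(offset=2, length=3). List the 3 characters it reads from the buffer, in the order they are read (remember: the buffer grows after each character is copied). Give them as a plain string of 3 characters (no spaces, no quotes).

Token 1: literal('F'). Output: "F"
Token 2: literal('X'). Output: "FX"
Token 3: backref(off=2, len=5) (overlapping!). Copied 'FXFXF' from pos 0. Output: "FXFXFXF"
Token 4: literal('A'). Output: "FXFXFXFA"
Token 5: backref(off=2, len=3). Buffer before: "FXFXFXFA" (len 8)
  byte 1: read out[6]='F', append. Buffer now: "FXFXFXFAF"
  byte 2: read out[7]='A', append. Buffer now: "FXFXFXFAFA"
  byte 3: read out[8]='F', append. Buffer now: "FXFXFXFAFAF"

Answer: FAF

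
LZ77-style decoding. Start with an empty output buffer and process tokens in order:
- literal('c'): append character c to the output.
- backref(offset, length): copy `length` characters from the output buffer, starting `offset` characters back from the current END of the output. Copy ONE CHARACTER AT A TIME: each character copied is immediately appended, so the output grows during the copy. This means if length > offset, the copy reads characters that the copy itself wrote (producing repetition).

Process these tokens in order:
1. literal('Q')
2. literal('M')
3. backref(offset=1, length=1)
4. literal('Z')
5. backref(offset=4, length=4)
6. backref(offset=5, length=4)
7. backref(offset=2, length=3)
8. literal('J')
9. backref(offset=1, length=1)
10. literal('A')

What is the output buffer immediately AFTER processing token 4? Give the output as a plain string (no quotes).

Answer: QMMZ

Derivation:
Token 1: literal('Q'). Output: "Q"
Token 2: literal('M'). Output: "QM"
Token 3: backref(off=1, len=1). Copied 'M' from pos 1. Output: "QMM"
Token 4: literal('Z'). Output: "QMMZ"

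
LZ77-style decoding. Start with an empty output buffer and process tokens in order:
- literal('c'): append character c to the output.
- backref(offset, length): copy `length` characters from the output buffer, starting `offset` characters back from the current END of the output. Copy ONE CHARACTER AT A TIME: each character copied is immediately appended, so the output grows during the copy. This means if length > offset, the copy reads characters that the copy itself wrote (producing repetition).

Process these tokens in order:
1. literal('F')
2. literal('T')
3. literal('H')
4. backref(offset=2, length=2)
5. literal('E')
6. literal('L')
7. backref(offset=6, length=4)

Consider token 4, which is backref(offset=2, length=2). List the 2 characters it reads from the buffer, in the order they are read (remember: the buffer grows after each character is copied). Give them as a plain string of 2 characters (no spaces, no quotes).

Answer: TH

Derivation:
Token 1: literal('F'). Output: "F"
Token 2: literal('T'). Output: "FT"
Token 3: literal('H'). Output: "FTH"
Token 4: backref(off=2, len=2). Buffer before: "FTH" (len 3)
  byte 1: read out[1]='T', append. Buffer now: "FTHT"
  byte 2: read out[2]='H', append. Buffer now: "FTHTH"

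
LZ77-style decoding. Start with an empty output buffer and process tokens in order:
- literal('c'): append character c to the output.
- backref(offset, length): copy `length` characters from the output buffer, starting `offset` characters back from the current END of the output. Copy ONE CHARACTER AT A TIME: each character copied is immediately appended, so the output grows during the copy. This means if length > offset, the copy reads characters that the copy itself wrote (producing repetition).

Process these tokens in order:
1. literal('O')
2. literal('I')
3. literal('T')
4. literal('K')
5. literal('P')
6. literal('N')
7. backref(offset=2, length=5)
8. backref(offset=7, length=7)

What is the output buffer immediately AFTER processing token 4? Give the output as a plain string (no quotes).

Answer: OITK

Derivation:
Token 1: literal('O'). Output: "O"
Token 2: literal('I'). Output: "OI"
Token 3: literal('T'). Output: "OIT"
Token 4: literal('K'). Output: "OITK"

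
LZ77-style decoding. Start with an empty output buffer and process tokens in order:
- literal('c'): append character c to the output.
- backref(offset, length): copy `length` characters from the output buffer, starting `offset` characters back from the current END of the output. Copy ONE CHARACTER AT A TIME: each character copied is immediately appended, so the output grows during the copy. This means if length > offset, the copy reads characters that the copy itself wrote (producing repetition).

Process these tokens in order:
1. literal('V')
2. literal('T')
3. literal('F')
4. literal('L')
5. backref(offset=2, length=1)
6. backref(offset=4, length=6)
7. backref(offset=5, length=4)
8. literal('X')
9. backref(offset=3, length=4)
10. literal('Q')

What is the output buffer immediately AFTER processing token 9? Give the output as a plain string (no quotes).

Answer: VTFLFTFLFTFFLFTXFTXF

Derivation:
Token 1: literal('V'). Output: "V"
Token 2: literal('T'). Output: "VT"
Token 3: literal('F'). Output: "VTF"
Token 4: literal('L'). Output: "VTFL"
Token 5: backref(off=2, len=1). Copied 'F' from pos 2. Output: "VTFLF"
Token 6: backref(off=4, len=6) (overlapping!). Copied 'TFLFTF' from pos 1. Output: "VTFLFTFLFTF"
Token 7: backref(off=5, len=4). Copied 'FLFT' from pos 6. Output: "VTFLFTFLFTFFLFT"
Token 8: literal('X'). Output: "VTFLFTFLFTFFLFTX"
Token 9: backref(off=3, len=4) (overlapping!). Copied 'FTXF' from pos 13. Output: "VTFLFTFLFTFFLFTXFTXF"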